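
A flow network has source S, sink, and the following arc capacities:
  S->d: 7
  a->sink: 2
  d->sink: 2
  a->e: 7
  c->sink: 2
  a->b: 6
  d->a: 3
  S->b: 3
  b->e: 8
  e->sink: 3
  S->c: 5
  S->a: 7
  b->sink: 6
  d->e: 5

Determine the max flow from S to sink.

Augment S->d->sink: bottleneck 2. Total 2.
Augment S->c->sink: bottleneck 2. Total 4.
Augment S->a->sink: bottleneck 2. Total 6.
Augment S->b->sink: bottleneck 3. Total 9.
Augment S->d->e->sink: bottleneck 3. Total 12.
Augment S->a->b->sink: bottleneck 3. Total 15.
No augmenting path remains in the residual graph.

15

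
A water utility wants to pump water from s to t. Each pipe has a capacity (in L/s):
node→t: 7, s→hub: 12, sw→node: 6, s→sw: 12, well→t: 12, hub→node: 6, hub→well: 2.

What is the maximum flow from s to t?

Augment s→hub→well→t: bottleneck 2. Total 2.
Augment s→hub→node→t: bottleneck 6. Total 8.
Augment s→sw→node→t: bottleneck 1. Total 9.
No augmenting path remains in the residual graph.

9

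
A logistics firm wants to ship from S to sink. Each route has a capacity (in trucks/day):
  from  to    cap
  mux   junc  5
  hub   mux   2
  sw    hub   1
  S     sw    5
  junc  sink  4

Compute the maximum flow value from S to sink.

Augment S->sw->hub->mux->junc->sink: bottleneck 1. Total 1.
No augmenting path remains in the residual graph.

1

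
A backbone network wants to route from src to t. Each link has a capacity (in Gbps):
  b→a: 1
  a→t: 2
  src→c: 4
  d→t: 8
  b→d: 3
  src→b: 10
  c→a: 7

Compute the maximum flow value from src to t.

5

Augment src→c→a→t: bottleneck 2. Total 2.
Augment src→b→d→t: bottleneck 3. Total 5.
No augmenting path remains in the residual graph.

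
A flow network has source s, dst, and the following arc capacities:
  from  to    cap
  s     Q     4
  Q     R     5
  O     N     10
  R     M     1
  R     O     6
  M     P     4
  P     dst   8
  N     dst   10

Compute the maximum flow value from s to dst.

Augment s->Q->R->M->P->dst: bottleneck 1. Total 1.
Augment s->Q->R->O->N->dst: bottleneck 3. Total 4.
No augmenting path remains in the residual graph.

4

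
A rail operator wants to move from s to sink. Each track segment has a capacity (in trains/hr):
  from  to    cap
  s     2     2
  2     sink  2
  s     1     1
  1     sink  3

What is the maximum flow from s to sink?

3

Augment s->2->sink: bottleneck 2. Total 2.
Augment s->1->sink: bottleneck 1. Total 3.
No augmenting path remains in the residual graph.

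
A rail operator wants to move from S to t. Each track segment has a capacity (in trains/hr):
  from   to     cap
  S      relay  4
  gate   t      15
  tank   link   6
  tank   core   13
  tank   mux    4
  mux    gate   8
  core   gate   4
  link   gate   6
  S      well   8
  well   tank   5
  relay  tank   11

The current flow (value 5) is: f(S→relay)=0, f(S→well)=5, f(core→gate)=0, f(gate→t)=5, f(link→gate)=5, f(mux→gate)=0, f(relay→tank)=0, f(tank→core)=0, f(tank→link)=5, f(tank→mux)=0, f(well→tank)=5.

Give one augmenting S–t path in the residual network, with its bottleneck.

S→relay→tank→link→gate→t, bottleneck 1

Residual along S→relay→tank→link→gate→t: S→relay: 4, relay→tank: 11, tank→link: 1, link→gate: 1, gate→t: 10.
Bottleneck = min = 1.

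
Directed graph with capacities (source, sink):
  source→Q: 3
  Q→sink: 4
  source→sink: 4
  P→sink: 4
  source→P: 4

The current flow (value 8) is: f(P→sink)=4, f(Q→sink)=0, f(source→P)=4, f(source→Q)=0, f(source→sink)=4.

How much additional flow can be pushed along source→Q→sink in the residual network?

3

Residual capacities along the path: source→Q: 3, Q→sink: 4.
Minimum is 3.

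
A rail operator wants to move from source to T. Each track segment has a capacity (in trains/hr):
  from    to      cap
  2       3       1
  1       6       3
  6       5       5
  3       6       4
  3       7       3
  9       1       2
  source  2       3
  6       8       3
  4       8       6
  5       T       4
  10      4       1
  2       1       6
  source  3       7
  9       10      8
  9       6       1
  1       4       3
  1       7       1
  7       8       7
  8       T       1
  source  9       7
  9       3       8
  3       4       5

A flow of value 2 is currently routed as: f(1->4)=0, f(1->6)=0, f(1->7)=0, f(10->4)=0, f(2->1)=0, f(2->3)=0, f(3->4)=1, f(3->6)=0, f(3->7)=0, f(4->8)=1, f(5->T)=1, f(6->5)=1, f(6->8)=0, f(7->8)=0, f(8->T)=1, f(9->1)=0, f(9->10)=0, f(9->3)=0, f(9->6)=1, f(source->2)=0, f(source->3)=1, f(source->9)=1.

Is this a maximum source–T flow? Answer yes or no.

No

Residual path source->3->6->5->T has bottleneck 3 > 0.
Pushing 3 along it raises the flow to 5, so the given flow is not maximum.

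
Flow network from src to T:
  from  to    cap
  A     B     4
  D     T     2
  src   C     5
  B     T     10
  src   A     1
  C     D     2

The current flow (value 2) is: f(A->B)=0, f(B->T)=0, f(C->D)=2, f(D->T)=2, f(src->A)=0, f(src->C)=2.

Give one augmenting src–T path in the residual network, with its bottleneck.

src->A->B->T, bottleneck 1

Residual along src->A->B->T: src->A: 1, A->B: 4, B->T: 10.
Bottleneck = min = 1.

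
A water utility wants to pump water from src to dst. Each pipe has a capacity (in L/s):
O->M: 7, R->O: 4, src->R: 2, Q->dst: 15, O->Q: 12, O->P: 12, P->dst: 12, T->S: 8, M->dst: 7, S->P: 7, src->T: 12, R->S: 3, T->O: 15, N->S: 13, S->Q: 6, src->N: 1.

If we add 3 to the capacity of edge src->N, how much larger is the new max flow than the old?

Original max flow = 15.
After raising cap(src->N), augmenting paths through that edge carry 3 more units.
New max flow = 18. Increase = 3.

3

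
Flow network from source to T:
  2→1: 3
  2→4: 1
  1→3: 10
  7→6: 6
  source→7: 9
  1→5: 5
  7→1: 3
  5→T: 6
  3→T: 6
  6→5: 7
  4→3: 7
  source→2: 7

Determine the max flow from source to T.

Augment source→7→6→5→T: bottleneck 6. Total 6.
Augment source→7→1→3→T: bottleneck 3. Total 9.
Augment source→2→1→3→T: bottleneck 3. Total 12.
No augmenting path remains in the residual graph.

12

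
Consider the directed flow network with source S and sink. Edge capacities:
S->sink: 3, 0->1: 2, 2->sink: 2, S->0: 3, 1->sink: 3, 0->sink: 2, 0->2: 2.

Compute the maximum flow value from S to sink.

Augment S->sink: bottleneck 3. Total 3.
Augment S->0->sink: bottleneck 2. Total 5.
Augment S->0->1->sink: bottleneck 1. Total 6.
No augmenting path remains in the residual graph.

6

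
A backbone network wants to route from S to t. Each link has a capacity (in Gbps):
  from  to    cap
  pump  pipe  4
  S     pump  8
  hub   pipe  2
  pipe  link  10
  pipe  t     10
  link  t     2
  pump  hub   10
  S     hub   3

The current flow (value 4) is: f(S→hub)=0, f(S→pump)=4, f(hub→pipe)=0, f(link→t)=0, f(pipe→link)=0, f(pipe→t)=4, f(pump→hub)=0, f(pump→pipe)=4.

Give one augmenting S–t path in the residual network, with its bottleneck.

Residual along S→hub→pipe→t: S→hub: 3, hub→pipe: 2, pipe→t: 6.
Bottleneck = min = 2.

S→hub→pipe→t, bottleneck 2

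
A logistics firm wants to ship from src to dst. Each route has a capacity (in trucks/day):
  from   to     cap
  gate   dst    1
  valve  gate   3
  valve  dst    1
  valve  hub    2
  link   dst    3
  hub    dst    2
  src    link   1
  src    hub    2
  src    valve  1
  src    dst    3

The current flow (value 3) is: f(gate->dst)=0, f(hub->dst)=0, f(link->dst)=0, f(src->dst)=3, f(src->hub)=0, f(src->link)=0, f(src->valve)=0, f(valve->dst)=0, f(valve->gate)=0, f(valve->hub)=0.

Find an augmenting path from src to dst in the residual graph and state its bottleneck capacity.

src->link->dst, bottleneck 1

Residual along src->link->dst: src->link: 1, link->dst: 3.
Bottleneck = min = 1.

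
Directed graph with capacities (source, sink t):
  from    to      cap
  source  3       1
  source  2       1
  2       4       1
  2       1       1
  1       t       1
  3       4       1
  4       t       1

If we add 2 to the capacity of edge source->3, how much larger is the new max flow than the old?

0

Original max flow = 2.
Even with extra capacity on source->3, another cut of capacity 2 remains binding.
New max flow = 2. Increase = 0.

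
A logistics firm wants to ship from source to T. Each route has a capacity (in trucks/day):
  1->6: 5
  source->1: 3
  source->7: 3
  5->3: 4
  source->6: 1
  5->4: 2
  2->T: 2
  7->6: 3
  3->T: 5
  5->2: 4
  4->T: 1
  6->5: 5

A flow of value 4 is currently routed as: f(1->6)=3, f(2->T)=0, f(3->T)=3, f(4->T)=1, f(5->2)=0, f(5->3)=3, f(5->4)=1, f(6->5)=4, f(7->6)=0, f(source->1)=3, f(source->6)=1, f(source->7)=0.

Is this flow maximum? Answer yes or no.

Residual path source->7->6->5->3->T has bottleneck 1 > 0.
Pushing 1 along it raises the flow to 5, so the given flow is not maximum.

No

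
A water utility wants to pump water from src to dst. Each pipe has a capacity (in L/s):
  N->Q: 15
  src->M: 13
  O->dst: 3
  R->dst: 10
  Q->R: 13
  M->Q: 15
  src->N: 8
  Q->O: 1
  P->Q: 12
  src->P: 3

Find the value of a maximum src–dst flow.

11

Augment src->M->Q->R->dst: bottleneck 10. Total 10.
Augment src->M->Q->O->dst: bottleneck 1. Total 11.
No augmenting path remains in the residual graph.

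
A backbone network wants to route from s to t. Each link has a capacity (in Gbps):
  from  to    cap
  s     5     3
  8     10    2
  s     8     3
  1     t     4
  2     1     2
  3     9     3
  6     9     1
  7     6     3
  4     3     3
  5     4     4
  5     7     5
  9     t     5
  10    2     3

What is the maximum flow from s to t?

Augment s→8→10→2→1→t: bottleneck 2. Total 2.
Augment s→5→4→3→9→t: bottleneck 3. Total 5.
No augmenting path remains in the residual graph.

5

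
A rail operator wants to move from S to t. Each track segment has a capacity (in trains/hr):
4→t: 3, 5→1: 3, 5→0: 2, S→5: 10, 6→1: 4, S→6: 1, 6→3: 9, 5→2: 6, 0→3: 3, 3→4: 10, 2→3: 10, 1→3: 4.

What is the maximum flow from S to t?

3

Augment S→6→3→4→t: bottleneck 1. Total 1.
Augment S→5→0→3→4→t: bottleneck 2. Total 3.
No augmenting path remains in the residual graph.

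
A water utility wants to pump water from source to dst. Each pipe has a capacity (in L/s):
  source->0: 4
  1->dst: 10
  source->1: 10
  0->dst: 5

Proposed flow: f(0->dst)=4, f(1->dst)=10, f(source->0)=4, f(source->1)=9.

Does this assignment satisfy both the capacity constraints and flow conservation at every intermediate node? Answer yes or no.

Conservation fails at 1: inflow 9 ≠ outflow 10.

No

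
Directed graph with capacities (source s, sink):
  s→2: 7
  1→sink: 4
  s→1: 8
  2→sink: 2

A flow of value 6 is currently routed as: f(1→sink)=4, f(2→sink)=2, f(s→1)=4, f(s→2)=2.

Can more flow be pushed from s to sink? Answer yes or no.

Residual reachable from s: {1, 2, s}; sink is not reachable.
Saturated cut: 2→sink, 1→sink with total capacity 6 = current flow value. Flow is maximum.

No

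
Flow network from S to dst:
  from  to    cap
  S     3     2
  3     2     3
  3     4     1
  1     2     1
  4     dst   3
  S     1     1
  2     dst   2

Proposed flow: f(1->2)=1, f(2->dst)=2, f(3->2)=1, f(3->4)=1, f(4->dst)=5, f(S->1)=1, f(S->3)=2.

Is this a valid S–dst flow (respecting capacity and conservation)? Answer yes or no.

Capacity violated on 4->dst: flow 5 > capacity 3.

No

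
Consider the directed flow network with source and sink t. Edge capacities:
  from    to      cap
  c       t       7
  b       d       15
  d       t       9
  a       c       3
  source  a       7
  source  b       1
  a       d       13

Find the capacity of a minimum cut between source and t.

Max flow = 8 (via 3 augmenting paths).
In the residual at optimum, the set reachable from source is {source}.
Cut edges: source->a (cap 7), source->b (cap 1). Sum = 8.

8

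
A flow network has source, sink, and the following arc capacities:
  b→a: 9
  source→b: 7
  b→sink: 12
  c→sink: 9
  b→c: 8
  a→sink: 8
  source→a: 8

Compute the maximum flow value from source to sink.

Augment source→b→sink: bottleneck 7. Total 7.
Augment source→a→sink: bottleneck 8. Total 15.
No augmenting path remains in the residual graph.

15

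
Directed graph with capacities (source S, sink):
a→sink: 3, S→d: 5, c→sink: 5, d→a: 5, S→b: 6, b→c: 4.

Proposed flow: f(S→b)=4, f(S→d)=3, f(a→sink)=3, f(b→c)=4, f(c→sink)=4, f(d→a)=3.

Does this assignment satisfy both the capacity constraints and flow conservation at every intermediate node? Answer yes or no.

Yes

Every edge has 0 ≤ f(e) ≤ cap(e).
At each intermediate node, inflow equals outflow.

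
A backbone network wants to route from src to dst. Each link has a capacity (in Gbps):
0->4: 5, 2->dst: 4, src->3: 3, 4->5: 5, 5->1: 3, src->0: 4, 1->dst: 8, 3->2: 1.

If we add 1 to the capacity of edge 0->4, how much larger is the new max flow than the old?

Original max flow = 4.
Edge 0->4 does not cross the min cut (source side {0, 3, 4, 5, src}), so extra capacity there cannot help.
New max flow = 4. Increase = 0.

0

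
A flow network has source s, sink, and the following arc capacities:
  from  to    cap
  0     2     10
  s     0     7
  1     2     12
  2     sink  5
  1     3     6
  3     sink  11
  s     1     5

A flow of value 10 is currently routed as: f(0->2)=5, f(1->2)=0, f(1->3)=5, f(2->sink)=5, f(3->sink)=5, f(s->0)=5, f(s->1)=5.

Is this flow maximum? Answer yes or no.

Yes

Residual reachable from s: {0, 2, s}; sink is not reachable.
Saturated cut: s->1, 2->sink with total capacity 10 = current flow value. Flow is maximum.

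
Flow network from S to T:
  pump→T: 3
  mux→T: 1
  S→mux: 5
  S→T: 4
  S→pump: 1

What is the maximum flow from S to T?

6

Augment S→T: bottleneck 4. Total 4.
Augment S→mux→T: bottleneck 1. Total 5.
Augment S→pump→T: bottleneck 1. Total 6.
No augmenting path remains in the residual graph.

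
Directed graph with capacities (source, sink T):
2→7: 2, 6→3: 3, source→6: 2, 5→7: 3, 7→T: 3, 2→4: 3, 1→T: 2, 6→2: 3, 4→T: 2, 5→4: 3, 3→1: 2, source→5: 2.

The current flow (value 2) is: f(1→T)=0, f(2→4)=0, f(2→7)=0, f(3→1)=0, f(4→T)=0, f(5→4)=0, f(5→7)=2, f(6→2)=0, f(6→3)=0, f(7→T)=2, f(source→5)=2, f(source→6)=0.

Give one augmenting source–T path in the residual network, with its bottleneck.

source→6→3→1→T, bottleneck 2

Residual along source→6→3→1→T: source→6: 2, 6→3: 3, 3→1: 2, 1→T: 2.
Bottleneck = min = 2.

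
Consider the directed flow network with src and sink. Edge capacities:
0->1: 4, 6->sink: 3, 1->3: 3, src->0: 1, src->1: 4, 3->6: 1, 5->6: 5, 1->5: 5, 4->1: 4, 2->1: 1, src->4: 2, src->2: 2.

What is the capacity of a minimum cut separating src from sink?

Max flow = 3 (via 2 augmenting paths).
In the residual at optimum, the set reachable from src is {0, 1, 2, 3, 4, 5, 6, src}.
Cut edges: 6->sink (cap 3). Sum = 3.

3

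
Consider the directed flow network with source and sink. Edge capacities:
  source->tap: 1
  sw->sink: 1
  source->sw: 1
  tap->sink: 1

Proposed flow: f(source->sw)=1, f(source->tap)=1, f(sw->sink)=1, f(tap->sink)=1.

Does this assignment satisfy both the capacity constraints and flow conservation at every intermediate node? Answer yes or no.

Every edge has 0 ≤ f(e) ≤ cap(e).
At each intermediate node, inflow equals outflow.

Yes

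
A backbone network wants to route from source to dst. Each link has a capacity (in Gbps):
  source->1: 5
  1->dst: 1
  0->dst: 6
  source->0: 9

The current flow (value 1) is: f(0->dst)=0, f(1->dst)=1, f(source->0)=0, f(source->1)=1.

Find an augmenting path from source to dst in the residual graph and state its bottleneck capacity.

Residual along source->0->dst: source->0: 9, 0->dst: 6.
Bottleneck = min = 6.

source->0->dst, bottleneck 6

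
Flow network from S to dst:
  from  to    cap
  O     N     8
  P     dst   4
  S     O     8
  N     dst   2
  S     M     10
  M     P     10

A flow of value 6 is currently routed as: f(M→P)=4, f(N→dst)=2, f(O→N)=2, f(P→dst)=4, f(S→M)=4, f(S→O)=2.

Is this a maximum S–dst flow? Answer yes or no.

Yes

Residual reachable from S: {M, N, O, P, S}; dst is not reachable.
Saturated cut: P→dst, N→dst with total capacity 6 = current flow value. Flow is maximum.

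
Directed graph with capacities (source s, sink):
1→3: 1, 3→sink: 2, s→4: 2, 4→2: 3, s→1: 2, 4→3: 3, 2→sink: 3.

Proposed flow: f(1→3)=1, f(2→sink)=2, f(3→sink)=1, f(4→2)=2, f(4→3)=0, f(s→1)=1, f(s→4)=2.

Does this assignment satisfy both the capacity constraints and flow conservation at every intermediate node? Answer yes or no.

Yes

Every edge has 0 ≤ f(e) ≤ cap(e).
At each intermediate node, inflow equals outflow.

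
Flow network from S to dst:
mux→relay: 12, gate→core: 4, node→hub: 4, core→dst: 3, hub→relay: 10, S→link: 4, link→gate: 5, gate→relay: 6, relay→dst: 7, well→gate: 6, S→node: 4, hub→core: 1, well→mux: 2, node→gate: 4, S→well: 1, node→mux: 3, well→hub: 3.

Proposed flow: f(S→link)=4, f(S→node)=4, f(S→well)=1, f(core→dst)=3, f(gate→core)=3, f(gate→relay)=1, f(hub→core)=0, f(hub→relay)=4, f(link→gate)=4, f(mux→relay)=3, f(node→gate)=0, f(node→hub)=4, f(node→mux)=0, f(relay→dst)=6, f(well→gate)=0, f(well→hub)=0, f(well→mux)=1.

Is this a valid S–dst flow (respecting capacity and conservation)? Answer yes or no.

Conservation fails at mux: inflow 1 ≠ outflow 3.

No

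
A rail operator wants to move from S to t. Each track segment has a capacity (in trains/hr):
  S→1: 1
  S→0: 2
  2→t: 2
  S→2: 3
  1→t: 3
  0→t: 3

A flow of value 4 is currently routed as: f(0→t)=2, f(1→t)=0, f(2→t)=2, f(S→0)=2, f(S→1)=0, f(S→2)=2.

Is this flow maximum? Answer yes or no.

Residual path S→1→t has bottleneck 1 > 0.
Pushing 1 along it raises the flow to 5, so the given flow is not maximum.

No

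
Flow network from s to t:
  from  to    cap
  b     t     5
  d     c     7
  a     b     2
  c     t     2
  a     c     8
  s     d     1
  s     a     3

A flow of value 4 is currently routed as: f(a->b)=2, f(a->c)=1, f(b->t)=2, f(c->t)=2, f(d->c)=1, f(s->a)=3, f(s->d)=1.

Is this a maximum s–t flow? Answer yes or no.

Yes

Residual reachable from s: {s}; t is not reachable.
Saturated cut: s->a, s->d with total capacity 4 = current flow value. Flow is maximum.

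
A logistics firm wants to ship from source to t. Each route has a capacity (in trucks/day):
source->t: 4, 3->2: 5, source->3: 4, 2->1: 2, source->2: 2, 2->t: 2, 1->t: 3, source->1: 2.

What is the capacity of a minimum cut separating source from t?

Max flow = 9 (via 4 augmenting paths).
In the residual at optimum, the set reachable from source is {1, 2, 3, source}.
Cut edges: source->t (cap 4), 2->t (cap 2), 1->t (cap 3). Sum = 9.

9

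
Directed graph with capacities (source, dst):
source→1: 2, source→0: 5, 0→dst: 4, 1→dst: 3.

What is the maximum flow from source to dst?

6

Augment source→0→dst: bottleneck 4. Total 4.
Augment source→1→dst: bottleneck 2. Total 6.
No augmenting path remains in the residual graph.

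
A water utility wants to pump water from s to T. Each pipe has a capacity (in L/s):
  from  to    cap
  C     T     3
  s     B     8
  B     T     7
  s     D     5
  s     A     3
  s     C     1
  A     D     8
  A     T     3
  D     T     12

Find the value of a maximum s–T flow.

16

Augment s→A→T: bottleneck 3. Total 3.
Augment s→D→T: bottleneck 5. Total 8.
Augment s→B→T: bottleneck 7. Total 15.
Augment s→C→T: bottleneck 1. Total 16.
No augmenting path remains in the residual graph.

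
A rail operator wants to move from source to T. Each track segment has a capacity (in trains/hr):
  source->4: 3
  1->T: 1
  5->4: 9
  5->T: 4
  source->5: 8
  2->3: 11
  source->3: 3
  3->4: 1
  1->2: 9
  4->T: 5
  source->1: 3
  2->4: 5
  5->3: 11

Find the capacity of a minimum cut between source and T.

Max flow = 10 (via 4 augmenting paths).
In the residual at optimum, the set reachable from source is {1, 2, 3, 4, 5, source}.
Cut edges: 1->T (cap 1), 5->T (cap 4), 4->T (cap 5). Sum = 10.

10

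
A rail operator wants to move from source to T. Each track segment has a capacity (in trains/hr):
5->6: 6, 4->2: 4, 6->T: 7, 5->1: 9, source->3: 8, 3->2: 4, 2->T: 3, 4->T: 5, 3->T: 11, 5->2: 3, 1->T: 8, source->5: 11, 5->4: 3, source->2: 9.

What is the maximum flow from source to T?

Augment source->3->T: bottleneck 8. Total 8.
Augment source->2->T: bottleneck 3. Total 11.
Augment source->5->1->T: bottleneck 8. Total 19.
Augment source->5->6->T: bottleneck 3. Total 22.
No augmenting path remains in the residual graph.

22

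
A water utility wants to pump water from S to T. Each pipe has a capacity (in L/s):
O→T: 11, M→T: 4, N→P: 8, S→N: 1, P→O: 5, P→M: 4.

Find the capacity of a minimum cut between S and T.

Max flow = 1 (via 1 augmenting path).
In the residual at optimum, the set reachable from S is {S}.
Cut edges: S→N (cap 1). Sum = 1.

1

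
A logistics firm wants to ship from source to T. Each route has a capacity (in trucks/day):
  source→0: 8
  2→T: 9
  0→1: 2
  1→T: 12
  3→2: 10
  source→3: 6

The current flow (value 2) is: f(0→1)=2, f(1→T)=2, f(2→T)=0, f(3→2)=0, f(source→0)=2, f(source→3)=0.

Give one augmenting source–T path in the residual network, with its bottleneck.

source→3→2→T, bottleneck 6

Residual along source→3→2→T: source→3: 6, 3→2: 10, 2→T: 9.
Bottleneck = min = 6.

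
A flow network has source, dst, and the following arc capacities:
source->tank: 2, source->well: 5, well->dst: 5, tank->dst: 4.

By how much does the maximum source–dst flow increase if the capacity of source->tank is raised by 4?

2

Original max flow = 7.
After raising cap(source->tank), augmenting paths through that edge carry 2 more units.
New max flow = 9. Increase = 2.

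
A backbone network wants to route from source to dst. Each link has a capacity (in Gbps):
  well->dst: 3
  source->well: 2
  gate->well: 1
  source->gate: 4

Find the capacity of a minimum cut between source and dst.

Max flow = 3 (via 2 augmenting paths).
In the residual at optimum, the set reachable from source is {gate, source}.
Cut edges: source->well (cap 2), gate->well (cap 1). Sum = 3.

3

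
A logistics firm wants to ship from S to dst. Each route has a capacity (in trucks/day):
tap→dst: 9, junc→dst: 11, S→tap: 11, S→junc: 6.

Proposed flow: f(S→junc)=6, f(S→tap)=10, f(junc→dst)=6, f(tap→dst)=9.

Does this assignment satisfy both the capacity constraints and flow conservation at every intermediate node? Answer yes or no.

No

Conservation fails at tap: inflow 10 ≠ outflow 9.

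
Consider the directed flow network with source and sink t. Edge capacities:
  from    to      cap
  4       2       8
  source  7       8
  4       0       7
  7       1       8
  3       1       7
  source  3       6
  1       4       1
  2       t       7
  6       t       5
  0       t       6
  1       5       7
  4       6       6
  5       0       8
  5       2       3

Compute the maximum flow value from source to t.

8

Augment source->7->1->4->0->t: bottleneck 1. Total 1.
Augment source->7->1->5->0->t: bottleneck 5. Total 6.
Augment source->7->1->5->2->t: bottleneck 2. Total 8.
No augmenting path remains in the residual graph.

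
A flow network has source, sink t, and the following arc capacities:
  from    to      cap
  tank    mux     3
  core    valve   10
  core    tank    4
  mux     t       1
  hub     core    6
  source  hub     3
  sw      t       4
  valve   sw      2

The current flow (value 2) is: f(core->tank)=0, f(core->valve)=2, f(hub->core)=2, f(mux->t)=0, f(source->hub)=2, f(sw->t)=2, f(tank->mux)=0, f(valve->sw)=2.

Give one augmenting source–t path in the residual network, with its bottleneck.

Residual along source->hub->core->tank->mux->t: source->hub: 1, hub->core: 4, core->tank: 4, tank->mux: 3, mux->t: 1.
Bottleneck = min = 1.

source->hub->core->tank->mux->t, bottleneck 1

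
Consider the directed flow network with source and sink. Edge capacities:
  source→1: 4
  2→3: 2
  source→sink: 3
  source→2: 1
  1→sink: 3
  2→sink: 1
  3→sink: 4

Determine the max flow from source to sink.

Augment source→sink: bottleneck 3. Total 3.
Augment source→2→sink: bottleneck 1. Total 4.
Augment source→1→sink: bottleneck 3. Total 7.
No augmenting path remains in the residual graph.

7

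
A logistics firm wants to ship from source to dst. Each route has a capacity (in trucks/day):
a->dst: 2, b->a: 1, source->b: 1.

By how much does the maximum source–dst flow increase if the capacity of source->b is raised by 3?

0

Original max flow = 1.
Even with extra capacity on source->b, another cut of capacity 1 remains binding.
New max flow = 1. Increase = 0.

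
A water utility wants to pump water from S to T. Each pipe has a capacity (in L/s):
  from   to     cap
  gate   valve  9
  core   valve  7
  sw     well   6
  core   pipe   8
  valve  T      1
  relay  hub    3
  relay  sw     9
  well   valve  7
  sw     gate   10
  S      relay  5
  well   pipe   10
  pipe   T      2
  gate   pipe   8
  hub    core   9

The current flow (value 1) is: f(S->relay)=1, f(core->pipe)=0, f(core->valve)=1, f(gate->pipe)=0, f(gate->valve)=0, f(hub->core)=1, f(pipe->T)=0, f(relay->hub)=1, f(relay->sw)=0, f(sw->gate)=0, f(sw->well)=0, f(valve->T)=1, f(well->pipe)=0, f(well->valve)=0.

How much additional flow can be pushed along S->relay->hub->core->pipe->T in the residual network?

Residual capacities along the path: S->relay: 4, relay->hub: 2, hub->core: 8, core->pipe: 8, pipe->T: 2.
Minimum is 2.

2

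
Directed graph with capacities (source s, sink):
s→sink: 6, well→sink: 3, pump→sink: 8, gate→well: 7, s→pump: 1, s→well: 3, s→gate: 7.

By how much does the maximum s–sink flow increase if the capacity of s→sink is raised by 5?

Original max flow = 10.
After raising cap(s→sink), augmenting paths through that edge carry 5 more units.
New max flow = 15. Increase = 5.

5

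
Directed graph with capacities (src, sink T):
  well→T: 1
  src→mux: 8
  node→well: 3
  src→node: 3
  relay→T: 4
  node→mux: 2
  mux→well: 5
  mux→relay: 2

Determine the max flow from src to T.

Augment src→node→well→T: bottleneck 1. Total 1.
Augment src→mux→relay→T: bottleneck 2. Total 3.
No augmenting path remains in the residual graph.

3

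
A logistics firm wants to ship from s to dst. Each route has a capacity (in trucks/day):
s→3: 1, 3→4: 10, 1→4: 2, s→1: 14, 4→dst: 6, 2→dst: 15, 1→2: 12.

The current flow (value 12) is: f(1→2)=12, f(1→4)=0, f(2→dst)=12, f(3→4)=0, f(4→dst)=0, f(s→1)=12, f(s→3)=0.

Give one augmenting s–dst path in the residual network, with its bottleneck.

s→1→4→dst, bottleneck 2

Residual along s→1→4→dst: s→1: 2, 1→4: 2, 4→dst: 6.
Bottleneck = min = 2.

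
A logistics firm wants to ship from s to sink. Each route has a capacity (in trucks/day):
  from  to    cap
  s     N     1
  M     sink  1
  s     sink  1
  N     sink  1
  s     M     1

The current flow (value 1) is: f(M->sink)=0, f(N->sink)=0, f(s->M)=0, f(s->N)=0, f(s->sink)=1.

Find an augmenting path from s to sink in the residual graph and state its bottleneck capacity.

Residual along s->M->sink: s->M: 1, M->sink: 1.
Bottleneck = min = 1.

s->M->sink, bottleneck 1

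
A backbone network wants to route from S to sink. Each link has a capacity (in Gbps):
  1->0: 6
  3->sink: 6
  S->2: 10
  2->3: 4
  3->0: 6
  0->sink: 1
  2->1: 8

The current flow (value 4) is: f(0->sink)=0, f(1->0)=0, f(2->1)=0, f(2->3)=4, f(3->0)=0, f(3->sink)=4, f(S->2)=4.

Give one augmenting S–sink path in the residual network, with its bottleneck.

Residual along S->2->1->0->sink: S->2: 6, 2->1: 8, 1->0: 6, 0->sink: 1.
Bottleneck = min = 1.

S->2->1->0->sink, bottleneck 1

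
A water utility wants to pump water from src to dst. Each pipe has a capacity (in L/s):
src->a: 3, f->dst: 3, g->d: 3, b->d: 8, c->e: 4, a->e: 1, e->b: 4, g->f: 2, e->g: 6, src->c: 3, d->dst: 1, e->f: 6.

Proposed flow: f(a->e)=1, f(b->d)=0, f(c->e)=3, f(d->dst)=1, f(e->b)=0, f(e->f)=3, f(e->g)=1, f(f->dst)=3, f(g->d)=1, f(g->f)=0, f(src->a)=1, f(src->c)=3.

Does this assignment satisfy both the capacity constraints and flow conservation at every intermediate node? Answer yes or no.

Yes

Every edge has 0 ≤ f(e) ≤ cap(e).
At each intermediate node, inflow equals outflow.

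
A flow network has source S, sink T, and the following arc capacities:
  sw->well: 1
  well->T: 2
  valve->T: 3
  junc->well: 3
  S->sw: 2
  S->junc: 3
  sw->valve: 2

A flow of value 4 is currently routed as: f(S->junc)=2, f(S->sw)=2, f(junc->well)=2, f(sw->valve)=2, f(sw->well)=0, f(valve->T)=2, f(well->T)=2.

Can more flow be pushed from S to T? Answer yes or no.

No

Residual reachable from S: {S, junc, well}; T is not reachable.
Saturated cut: S->sw, well->T with total capacity 4 = current flow value. Flow is maximum.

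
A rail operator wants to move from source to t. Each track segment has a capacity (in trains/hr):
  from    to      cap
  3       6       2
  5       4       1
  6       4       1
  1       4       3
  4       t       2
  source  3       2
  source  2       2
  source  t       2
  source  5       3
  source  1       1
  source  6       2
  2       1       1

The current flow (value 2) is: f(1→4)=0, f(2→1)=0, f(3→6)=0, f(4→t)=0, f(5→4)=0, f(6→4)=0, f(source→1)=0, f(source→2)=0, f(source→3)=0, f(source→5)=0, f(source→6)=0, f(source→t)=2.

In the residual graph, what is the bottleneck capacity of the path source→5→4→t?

Residual capacities along the path: source→5: 3, 5→4: 1, 4→t: 2.
Minimum is 1.

1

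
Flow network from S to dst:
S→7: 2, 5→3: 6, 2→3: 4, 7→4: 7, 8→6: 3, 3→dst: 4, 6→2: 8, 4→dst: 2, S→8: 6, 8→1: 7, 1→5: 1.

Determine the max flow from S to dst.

Augment S→7→4→dst: bottleneck 2. Total 2.
Augment S→8→6→2→3→dst: bottleneck 3. Total 5.
Augment S→8→1→5→3→dst: bottleneck 1. Total 6.
No augmenting path remains in the residual graph.

6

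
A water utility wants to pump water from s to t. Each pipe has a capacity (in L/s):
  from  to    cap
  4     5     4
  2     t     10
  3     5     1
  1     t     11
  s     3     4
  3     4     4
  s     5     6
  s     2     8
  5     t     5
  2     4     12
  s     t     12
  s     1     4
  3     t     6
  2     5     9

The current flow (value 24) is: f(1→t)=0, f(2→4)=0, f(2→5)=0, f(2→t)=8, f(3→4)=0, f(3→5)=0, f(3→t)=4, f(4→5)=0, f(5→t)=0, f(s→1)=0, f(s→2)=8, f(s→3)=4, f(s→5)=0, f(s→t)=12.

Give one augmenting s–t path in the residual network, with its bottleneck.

Residual along s→1→t: s→1: 4, 1→t: 11.
Bottleneck = min = 4.

s→1→t, bottleneck 4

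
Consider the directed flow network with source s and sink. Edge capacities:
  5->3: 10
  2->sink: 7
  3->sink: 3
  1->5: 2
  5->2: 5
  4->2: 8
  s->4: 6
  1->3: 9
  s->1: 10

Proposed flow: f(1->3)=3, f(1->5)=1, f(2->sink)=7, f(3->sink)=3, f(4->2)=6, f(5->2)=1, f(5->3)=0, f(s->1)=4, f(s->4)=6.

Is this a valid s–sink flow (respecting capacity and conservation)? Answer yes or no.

Every edge has 0 ≤ f(e) ≤ cap(e).
At each intermediate node, inflow equals outflow.

Yes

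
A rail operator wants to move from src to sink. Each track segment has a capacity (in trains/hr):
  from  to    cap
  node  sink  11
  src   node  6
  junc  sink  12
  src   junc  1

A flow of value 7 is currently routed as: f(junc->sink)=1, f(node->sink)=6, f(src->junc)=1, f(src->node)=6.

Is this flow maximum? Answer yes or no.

Residual reachable from src: {src}; sink is not reachable.
Saturated cut: src->junc, src->node with total capacity 7 = current flow value. Flow is maximum.

Yes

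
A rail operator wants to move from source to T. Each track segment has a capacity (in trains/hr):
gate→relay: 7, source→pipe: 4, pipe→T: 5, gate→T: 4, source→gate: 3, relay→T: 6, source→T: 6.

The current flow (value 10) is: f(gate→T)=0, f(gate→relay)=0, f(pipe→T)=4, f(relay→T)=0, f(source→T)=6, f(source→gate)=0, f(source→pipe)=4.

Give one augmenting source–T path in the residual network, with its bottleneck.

source→gate→T, bottleneck 3

Residual along source→gate→T: source→gate: 3, gate→T: 4.
Bottleneck = min = 3.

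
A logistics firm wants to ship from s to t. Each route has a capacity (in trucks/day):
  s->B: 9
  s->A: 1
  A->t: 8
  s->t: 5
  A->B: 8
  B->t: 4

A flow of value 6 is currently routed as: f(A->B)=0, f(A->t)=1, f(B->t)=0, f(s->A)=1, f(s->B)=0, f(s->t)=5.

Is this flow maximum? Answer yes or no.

No

Residual path s->B->t has bottleneck 4 > 0.
Pushing 4 along it raises the flow to 10, so the given flow is not maximum.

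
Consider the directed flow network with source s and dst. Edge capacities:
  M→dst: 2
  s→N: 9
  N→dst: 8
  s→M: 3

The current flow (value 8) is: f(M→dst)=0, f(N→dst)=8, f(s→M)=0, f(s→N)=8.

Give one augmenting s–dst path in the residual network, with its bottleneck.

s→M→dst, bottleneck 2

Residual along s→M→dst: s→M: 3, M→dst: 2.
Bottleneck = min = 2.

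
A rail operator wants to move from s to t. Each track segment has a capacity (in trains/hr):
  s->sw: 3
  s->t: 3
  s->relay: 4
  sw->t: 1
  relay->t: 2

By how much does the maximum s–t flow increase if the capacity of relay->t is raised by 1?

1

Original max flow = 6.
After raising cap(relay->t), augmenting paths through that edge carry 1 more unit.
New max flow = 7. Increase = 1.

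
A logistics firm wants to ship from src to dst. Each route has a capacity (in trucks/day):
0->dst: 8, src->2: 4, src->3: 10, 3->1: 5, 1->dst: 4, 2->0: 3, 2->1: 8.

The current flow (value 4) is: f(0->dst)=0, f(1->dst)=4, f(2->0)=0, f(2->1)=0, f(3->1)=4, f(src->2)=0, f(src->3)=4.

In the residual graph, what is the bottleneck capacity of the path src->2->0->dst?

3

Residual capacities along the path: src->2: 4, 2->0: 3, 0->dst: 8.
Minimum is 3.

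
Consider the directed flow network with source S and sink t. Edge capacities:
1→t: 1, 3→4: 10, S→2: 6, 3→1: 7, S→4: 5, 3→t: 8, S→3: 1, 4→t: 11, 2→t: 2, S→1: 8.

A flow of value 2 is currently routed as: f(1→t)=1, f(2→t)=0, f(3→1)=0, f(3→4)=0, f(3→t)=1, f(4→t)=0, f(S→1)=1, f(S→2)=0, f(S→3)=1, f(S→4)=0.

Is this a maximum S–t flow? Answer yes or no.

No

Residual path S→4→t has bottleneck 5 > 0.
Pushing 5 along it raises the flow to 7, so the given flow is not maximum.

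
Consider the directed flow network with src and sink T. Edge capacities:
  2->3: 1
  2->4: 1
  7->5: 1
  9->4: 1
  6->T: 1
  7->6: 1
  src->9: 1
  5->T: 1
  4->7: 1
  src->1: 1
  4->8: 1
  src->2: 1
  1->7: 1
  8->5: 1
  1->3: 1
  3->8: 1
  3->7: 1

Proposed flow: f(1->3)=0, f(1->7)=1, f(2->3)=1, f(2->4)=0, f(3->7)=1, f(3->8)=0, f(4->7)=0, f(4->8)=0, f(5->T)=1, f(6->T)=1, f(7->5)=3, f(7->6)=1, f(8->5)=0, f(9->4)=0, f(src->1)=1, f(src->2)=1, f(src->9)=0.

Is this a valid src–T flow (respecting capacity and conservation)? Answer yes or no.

Capacity violated on 7->5: flow 3 > capacity 1.

No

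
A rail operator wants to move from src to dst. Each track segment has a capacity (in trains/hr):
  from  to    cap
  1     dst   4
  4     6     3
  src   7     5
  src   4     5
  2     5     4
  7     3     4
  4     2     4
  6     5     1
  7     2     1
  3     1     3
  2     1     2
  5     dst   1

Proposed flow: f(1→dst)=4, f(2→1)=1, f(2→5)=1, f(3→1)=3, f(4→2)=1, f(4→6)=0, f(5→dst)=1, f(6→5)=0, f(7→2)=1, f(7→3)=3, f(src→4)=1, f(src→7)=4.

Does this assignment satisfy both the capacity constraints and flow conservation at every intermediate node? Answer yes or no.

Yes

Every edge has 0 ≤ f(e) ≤ cap(e).
At each intermediate node, inflow equals outflow.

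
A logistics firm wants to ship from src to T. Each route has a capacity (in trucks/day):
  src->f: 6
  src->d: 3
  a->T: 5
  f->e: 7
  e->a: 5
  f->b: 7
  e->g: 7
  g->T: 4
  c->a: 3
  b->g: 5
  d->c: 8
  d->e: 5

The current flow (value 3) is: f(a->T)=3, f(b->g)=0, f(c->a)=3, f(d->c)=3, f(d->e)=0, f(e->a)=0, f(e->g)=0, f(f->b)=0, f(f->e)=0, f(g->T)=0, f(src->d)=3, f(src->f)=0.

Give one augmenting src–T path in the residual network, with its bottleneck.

src->f->e->a->T, bottleneck 2

Residual along src->f->e->a->T: src->f: 6, f->e: 7, e->a: 5, a->T: 2.
Bottleneck = min = 2.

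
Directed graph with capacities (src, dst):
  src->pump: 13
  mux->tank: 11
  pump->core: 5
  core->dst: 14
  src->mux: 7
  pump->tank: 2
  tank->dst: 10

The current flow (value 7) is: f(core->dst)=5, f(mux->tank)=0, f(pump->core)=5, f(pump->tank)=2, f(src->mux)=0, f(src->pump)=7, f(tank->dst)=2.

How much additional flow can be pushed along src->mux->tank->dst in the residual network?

7

Residual capacities along the path: src->mux: 7, mux->tank: 11, tank->dst: 8.
Minimum is 7.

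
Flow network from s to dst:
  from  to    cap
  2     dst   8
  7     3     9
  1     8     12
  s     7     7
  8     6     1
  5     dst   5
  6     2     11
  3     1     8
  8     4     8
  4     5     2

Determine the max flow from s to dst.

Augment s→7→3→1→8→6→2→dst: bottleneck 1. Total 1.
Augment s→7→3→1→8→4→5→dst: bottleneck 2. Total 3.
No augmenting path remains in the residual graph.

3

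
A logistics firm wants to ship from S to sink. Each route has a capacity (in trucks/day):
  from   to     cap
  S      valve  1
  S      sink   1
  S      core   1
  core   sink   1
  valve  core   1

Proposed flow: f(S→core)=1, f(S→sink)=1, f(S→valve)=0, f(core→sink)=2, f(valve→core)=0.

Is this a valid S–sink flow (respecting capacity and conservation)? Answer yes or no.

No

Capacity violated on core→sink: flow 2 > capacity 1.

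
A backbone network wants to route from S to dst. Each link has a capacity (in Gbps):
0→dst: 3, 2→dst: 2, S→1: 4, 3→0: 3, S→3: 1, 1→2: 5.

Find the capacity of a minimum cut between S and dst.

3

Max flow = 3 (via 2 augmenting paths).
In the residual at optimum, the set reachable from S is {1, 2, S}.
Cut edges: S→3 (cap 1), 2→dst (cap 2). Sum = 3.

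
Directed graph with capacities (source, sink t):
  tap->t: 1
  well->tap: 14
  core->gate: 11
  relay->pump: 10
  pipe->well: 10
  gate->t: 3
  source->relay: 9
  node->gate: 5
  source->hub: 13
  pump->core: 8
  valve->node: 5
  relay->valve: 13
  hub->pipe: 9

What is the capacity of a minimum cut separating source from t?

Max flow = 4 (via 2 augmenting paths).
In the residual at optimum, the set reachable from source is {core, gate, hub, node, pipe, pump, relay, source, tap, valve, well}.
Cut edges: gate->t (cap 3), tap->t (cap 1). Sum = 4.

4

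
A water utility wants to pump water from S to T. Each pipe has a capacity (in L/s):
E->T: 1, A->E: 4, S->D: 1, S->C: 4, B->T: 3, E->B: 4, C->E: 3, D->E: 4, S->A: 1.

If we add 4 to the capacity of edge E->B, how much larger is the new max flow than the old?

Original max flow = 4.
Edge E->B does not cross the min cut (source side {A, B, C, D, E, S}), so extra capacity there cannot help.
New max flow = 4. Increase = 0.

0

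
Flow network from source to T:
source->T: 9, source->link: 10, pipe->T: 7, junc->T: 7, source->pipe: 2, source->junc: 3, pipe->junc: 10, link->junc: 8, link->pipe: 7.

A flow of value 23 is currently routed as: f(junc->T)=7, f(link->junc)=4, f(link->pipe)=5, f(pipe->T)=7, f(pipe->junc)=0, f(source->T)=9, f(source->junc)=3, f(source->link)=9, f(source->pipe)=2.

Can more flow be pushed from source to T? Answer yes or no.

Residual reachable from source: {junc, link, pipe, source}; T is not reachable.
Saturated cut: source->T, pipe->T, junc->T with total capacity 23 = current flow value. Flow is maximum.

No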